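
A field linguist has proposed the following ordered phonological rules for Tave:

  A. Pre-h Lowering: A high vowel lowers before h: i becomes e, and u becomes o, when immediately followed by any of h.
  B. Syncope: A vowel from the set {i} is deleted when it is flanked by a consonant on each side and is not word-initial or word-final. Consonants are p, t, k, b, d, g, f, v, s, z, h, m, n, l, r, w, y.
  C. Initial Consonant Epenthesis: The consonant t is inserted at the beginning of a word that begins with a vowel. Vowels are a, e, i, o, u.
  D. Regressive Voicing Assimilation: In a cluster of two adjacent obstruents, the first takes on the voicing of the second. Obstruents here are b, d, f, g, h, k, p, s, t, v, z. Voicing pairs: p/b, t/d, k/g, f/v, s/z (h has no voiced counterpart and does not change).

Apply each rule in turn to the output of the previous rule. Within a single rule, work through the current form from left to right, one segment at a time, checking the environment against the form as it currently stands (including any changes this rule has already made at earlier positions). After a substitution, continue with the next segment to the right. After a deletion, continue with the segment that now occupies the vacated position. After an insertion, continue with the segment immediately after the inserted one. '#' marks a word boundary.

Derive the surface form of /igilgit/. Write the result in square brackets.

[tiglkt]

A Pre-h Lowering: no change — [igilgit]
B Syncope: [igilgit] → [iglgt]
C Initial Consonant Epenthesis: [iglgt] → [tiglgt]
D Regressive Voicing Assimilation: [tiglgt] → [tiglkt]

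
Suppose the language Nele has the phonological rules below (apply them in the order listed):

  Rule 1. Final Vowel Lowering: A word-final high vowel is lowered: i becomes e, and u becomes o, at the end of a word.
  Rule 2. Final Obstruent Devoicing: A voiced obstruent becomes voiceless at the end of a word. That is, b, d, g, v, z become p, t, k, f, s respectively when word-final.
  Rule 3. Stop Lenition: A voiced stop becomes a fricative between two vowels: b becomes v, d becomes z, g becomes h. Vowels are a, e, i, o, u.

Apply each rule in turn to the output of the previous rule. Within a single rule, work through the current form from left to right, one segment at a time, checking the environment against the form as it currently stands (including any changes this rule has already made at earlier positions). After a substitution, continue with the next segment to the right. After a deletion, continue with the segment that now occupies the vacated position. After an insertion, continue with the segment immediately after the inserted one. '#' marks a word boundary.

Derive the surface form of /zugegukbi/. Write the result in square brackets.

[zuhehukbe]

Rule 1 Final Vowel Lowering: [zugegukbi] → [zugegukbe]
Rule 2 Final Obstruent Devoicing: no change — [zugegukbe]
Rule 3 Stop Lenition: [zugegukbe] → [zuhehukbe]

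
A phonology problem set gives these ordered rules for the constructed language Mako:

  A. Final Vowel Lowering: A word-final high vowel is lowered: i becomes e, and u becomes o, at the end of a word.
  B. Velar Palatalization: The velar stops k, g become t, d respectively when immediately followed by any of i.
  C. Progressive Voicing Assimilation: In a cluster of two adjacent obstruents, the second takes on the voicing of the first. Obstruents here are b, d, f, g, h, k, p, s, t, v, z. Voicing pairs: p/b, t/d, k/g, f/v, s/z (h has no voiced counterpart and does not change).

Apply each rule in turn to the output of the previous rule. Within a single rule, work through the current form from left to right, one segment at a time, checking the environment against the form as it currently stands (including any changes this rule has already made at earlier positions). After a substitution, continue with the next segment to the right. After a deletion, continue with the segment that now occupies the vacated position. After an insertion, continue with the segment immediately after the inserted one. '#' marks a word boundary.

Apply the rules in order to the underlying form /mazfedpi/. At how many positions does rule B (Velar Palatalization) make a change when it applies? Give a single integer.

0

A Final Vowel Lowering: [mazfedpi] → [mazfedpe]
B Velar Palatalization: no change — [mazfedpe]
C Progressive Voicing Assimilation: [mazfedpe] → [mazvedbe]
Rule B changed 0 position(s).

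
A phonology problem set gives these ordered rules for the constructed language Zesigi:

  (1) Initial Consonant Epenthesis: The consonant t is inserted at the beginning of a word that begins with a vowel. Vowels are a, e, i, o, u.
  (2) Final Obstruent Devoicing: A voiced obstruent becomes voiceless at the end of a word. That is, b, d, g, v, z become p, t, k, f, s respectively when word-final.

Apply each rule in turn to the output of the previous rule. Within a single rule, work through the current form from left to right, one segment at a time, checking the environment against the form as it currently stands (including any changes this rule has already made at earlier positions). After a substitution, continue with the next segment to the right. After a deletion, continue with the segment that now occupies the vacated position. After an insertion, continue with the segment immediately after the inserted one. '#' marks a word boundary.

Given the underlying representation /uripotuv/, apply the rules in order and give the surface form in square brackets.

[turipotuf]

(1) Initial Consonant Epenthesis: [uripotuv] → [turipotuv]
(2) Final Obstruent Devoicing: [turipotuv] → [turipotuf]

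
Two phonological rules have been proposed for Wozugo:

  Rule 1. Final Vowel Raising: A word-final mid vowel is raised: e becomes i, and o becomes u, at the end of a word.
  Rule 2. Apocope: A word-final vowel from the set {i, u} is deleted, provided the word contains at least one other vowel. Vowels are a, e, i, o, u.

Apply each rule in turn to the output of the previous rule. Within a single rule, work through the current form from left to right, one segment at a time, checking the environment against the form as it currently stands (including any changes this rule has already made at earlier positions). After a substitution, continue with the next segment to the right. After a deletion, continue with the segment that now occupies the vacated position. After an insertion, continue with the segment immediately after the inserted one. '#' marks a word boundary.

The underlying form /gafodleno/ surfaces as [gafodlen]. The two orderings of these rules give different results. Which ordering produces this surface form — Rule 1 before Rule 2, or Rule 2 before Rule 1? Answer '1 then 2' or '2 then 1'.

1 then 2

Order 1 then 2:
  1 Final Vowel Raising: [gafodleno] → [gafodlenu]
  2 Apocope: [gafodlenu] → [gafodlen]
  result: [gafodlen]
Order 2 then 1:
  2 Apocope: no change — [gafodleno]
  1 Final Vowel Raising: [gafodleno] → [gafodlenu]
  result: [gafodlenu]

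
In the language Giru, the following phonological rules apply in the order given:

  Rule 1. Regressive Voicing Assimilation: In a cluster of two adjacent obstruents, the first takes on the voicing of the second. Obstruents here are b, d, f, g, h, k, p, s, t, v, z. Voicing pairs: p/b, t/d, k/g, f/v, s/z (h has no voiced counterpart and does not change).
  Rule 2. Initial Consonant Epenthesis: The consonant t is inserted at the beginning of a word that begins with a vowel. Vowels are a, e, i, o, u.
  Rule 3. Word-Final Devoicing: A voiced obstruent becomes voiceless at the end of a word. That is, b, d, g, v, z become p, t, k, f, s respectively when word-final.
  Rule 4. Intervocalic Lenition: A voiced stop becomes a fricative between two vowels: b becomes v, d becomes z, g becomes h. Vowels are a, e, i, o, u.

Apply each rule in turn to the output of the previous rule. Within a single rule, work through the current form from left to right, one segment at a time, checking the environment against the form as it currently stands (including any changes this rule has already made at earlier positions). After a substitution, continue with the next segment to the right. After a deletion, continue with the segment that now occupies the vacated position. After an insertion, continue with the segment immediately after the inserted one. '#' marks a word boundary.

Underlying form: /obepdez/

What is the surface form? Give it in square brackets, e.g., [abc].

Rule 1 Regressive Voicing Assimilation: [obepdez] → [obebdez]
Rule 2 Initial Consonant Epenthesis: [obebdez] → [tobebdez]
Rule 3 Word-Final Devoicing: [tobebdez] → [tobebdes]
Rule 4 Intervocalic Lenition: [tobebdes] → [tovebdes]

[tovebdes]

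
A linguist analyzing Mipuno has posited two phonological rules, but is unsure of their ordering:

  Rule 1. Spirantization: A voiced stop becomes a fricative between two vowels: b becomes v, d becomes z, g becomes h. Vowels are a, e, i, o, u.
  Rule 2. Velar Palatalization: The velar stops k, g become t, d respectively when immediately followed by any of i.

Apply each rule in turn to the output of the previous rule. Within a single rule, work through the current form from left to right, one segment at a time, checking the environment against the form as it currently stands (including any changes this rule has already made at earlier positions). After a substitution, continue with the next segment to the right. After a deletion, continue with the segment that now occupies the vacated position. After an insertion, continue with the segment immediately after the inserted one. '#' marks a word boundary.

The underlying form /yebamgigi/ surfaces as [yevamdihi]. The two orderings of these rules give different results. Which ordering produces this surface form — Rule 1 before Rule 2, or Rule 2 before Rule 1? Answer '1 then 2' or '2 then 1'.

Order 1 then 2:
  1 Spirantization: [yebamgigi] → [yevamgihi]
  2 Velar Palatalization: [yevamgihi] → [yevamdihi]
  result: [yevamdihi]
Order 2 then 1:
  2 Velar Palatalization: [yebamgigi] → [yebamdidi]
  1 Spirantization: [yebamdidi] → [yevamdizi]
  result: [yevamdizi]

1 then 2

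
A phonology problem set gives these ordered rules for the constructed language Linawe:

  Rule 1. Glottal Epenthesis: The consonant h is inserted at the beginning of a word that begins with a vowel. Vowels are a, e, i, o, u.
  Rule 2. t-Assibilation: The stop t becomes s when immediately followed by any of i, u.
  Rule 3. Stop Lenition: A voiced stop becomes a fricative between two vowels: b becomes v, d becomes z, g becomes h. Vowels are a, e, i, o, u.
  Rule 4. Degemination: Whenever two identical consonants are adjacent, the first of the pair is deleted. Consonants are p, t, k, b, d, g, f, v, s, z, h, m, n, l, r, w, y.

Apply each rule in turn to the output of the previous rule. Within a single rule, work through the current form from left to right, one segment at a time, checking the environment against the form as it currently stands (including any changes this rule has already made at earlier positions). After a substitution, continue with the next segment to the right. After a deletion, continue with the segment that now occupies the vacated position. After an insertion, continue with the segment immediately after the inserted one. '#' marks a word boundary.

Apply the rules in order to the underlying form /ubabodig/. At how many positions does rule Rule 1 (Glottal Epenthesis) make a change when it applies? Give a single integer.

1

Rule 1 Glottal Epenthesis: [ubabodig] → [hubabodig]
Rule 2 t-Assibilation: no change — [hubabodig]
Rule 3 Stop Lenition: [hubabodig] → [huvavozig]
Rule 4 Degemination: no change — [huvavozig]
Rule Rule 1 changed 1 position(s).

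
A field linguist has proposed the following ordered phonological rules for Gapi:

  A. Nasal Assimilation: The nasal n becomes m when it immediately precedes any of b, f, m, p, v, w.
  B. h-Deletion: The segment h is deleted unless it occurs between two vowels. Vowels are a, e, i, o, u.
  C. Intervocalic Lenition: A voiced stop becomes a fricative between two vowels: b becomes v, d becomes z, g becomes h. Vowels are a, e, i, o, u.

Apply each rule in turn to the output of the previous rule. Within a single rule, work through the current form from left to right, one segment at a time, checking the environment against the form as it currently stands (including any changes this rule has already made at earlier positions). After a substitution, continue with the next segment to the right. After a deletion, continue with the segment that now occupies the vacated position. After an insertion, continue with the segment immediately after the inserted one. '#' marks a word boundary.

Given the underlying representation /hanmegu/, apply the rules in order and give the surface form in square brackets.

[ammehu]

A Nasal Assimilation: [hanmegu] → [hammegu]
B h-Deletion: [hammegu] → [ammegu]
C Intervocalic Lenition: [ammegu] → [ammehu]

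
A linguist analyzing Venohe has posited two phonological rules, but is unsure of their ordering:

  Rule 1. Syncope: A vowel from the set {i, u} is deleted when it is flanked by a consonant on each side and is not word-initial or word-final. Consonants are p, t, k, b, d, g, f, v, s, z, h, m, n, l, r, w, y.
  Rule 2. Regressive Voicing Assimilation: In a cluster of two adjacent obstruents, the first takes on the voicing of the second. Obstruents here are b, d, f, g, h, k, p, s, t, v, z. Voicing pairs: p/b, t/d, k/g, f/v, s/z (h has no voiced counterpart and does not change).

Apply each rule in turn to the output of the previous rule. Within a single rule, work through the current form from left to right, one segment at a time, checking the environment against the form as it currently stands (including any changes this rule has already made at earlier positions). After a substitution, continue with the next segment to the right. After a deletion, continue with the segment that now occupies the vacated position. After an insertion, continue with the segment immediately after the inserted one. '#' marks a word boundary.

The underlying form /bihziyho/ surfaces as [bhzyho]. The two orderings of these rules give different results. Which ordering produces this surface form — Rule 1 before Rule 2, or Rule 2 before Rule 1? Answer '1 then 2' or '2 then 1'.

Order 1 then 2:
  1 Syncope: [bihziyho] → [bhzyho]
  2 Regressive Voicing Assimilation: [bhzyho] → [phzyho]
  result: [phzyho]
Order 2 then 1:
  2 Regressive Voicing Assimilation: no change — [bihziyho]
  1 Syncope: [bihziyho] → [bhzyho]
  result: [bhzyho]

2 then 1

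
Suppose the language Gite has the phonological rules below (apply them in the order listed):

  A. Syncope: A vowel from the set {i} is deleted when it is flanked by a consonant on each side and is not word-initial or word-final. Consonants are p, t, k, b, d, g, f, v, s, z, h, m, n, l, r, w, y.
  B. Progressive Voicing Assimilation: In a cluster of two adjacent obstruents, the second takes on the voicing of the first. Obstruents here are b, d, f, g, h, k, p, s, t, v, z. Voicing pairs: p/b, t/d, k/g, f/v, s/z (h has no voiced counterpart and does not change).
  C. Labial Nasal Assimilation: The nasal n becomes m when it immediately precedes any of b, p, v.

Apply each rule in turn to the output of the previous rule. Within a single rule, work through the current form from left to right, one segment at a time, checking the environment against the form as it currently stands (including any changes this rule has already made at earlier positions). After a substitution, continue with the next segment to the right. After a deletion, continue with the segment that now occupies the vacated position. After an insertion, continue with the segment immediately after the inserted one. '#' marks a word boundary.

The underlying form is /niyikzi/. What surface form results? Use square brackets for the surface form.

[nyksi]

A Syncope: [niyikzi] → [nykzi]
B Progressive Voicing Assimilation: [nykzi] → [nyksi]
C Labial Nasal Assimilation: no change — [nyksi]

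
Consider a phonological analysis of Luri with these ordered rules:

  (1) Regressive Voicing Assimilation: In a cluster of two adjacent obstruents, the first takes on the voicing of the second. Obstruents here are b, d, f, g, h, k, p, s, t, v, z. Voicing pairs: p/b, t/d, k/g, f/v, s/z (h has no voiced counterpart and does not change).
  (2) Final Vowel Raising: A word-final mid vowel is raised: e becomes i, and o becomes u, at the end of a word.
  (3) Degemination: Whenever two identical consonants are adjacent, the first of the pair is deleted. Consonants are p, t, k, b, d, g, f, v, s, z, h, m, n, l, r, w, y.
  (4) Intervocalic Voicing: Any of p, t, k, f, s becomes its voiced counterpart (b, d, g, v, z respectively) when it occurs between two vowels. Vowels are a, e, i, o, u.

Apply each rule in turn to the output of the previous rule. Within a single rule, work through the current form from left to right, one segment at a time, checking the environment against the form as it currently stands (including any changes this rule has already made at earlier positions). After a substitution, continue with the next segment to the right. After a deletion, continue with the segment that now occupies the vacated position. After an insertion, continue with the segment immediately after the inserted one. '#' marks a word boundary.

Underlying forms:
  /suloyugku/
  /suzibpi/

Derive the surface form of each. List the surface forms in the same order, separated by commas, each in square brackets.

/suloyugku/:
  (1) Regressive Voicing Assimilation: [suloyugku] → [suloyukku]
  (2) Final Vowel Raising: no change — [suloyukku]
  (3) Degemination: [suloyukku] → [suloyuku]
  (4) Intervocalic Voicing: [suloyuku] → [suloyugu]
/suzibpi/:
  (1) Regressive Voicing Assimilation: [suzibpi] → [suzippi]
  (2) Final Vowel Raising: no change — [suzippi]
  (3) Degemination: [suzippi] → [suzipi]
  (4) Intervocalic Voicing: [suzipi] → [suzibi]

[suloyugu], [suzibi]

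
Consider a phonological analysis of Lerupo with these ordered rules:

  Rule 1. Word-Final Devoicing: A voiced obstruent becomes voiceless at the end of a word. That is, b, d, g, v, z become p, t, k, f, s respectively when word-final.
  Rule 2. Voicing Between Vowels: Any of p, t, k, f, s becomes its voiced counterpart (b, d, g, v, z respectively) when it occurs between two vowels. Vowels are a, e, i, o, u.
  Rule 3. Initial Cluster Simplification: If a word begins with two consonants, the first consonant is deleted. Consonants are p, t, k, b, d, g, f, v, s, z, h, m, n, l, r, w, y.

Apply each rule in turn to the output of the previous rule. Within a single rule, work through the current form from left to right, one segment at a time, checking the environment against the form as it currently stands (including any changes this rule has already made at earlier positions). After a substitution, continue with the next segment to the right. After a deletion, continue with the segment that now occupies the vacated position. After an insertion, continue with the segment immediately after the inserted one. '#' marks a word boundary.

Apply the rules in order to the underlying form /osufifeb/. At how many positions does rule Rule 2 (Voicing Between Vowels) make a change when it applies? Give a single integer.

Rule 1 Word-Final Devoicing: [osufifeb] → [osufifep]
Rule 2 Voicing Between Vowels: [osufifep] → [ozuvivep]
Rule 3 Initial Cluster Simplification: no change — [ozuvivep]
Rule Rule 2 changed 3 position(s).

3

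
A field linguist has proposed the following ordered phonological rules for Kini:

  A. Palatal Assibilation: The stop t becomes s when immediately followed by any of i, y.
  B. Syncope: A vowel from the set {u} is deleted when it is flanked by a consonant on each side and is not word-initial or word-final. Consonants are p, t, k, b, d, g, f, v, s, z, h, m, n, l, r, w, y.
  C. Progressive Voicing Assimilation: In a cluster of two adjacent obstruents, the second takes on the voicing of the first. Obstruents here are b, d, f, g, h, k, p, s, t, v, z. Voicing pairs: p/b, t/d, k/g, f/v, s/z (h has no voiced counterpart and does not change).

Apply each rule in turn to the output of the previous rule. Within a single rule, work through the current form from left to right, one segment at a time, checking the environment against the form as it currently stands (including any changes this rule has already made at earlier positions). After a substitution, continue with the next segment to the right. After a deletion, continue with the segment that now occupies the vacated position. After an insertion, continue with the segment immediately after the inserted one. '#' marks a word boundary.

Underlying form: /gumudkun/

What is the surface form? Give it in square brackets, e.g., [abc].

A Palatal Assibilation: no change — [gumudkun]
B Syncope: [gumudkun] → [gmdkn]
C Progressive Voicing Assimilation: [gmdkn] → [gmdgn]

[gmdgn]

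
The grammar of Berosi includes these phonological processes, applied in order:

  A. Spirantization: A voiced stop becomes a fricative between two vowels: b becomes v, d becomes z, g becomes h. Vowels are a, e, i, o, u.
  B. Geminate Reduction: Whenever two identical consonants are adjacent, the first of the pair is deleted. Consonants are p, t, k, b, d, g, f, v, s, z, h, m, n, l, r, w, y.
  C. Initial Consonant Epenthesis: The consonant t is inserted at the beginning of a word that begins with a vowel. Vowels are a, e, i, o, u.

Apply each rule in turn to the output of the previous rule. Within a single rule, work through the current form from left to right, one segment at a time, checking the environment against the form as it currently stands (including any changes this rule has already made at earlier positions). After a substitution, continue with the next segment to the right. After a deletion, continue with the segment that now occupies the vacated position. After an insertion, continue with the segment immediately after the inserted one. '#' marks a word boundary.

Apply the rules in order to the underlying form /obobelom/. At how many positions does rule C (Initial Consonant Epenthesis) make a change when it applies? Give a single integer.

1

A Spirantization: [obobelom] → [ovovelom]
B Geminate Reduction: no change — [ovovelom]
C Initial Consonant Epenthesis: [ovovelom] → [tovovelom]
Rule C changed 1 position(s).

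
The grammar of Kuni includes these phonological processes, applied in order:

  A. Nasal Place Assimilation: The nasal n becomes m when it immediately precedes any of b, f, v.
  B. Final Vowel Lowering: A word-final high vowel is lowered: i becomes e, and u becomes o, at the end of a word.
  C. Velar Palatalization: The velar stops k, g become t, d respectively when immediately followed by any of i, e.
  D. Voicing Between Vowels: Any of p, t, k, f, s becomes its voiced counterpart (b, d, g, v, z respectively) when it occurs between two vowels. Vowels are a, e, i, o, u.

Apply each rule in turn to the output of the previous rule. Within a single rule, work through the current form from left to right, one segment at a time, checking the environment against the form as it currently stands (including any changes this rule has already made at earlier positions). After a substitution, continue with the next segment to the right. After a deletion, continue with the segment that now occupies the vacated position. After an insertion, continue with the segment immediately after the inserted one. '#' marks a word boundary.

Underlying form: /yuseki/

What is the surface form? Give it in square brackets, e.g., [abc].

A Nasal Place Assimilation: no change — [yuseki]
B Final Vowel Lowering: [yuseki] → [yuseke]
C Velar Palatalization: [yuseke] → [yusete]
D Voicing Between Vowels: [yusete] → [yuzede]

[yuzede]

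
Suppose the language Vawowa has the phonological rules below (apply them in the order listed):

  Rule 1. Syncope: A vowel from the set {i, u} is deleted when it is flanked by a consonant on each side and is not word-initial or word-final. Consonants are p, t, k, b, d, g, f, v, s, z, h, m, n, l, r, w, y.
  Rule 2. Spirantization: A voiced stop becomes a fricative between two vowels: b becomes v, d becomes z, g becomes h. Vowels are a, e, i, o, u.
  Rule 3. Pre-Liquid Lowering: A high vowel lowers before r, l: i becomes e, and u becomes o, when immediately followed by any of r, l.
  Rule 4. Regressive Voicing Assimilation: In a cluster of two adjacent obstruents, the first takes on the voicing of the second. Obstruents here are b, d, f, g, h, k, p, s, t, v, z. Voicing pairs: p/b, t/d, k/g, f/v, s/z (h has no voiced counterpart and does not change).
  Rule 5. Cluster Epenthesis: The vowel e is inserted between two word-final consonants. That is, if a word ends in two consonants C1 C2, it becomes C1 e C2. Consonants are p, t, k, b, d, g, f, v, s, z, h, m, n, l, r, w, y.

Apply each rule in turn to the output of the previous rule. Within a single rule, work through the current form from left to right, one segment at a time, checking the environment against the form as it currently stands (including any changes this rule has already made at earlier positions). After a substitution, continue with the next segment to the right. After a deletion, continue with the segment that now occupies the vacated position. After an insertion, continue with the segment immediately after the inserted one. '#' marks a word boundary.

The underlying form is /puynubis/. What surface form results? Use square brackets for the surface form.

Rule 1 Syncope: [puynubis] → [pynbs]
Rule 2 Spirantization: no change — [pynbs]
Rule 3 Pre-Liquid Lowering: no change — [pynbs]
Rule 4 Regressive Voicing Assimilation: [pynbs] → [pynps]
Rule 5 Cluster Epenthesis: [pynps] → [pynpes]

[pynpes]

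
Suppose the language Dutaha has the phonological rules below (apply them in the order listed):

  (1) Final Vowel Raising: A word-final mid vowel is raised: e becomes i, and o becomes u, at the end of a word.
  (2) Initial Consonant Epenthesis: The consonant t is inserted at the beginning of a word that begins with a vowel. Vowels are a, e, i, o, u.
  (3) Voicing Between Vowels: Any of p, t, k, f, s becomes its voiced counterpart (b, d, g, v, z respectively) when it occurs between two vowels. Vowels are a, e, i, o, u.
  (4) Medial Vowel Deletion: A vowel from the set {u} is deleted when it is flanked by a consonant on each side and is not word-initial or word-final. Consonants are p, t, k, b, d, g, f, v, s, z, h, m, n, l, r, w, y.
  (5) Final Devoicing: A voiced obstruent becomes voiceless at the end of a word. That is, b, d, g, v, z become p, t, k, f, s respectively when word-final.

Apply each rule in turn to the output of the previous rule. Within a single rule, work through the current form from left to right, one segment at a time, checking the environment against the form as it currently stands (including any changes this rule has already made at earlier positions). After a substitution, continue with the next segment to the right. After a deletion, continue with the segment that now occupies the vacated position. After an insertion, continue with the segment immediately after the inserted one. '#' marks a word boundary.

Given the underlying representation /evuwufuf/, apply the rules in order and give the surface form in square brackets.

[tevwvf]

(1) Final Vowel Raising: no change — [evuwufuf]
(2) Initial Consonant Epenthesis: [evuwufuf] → [tevuwufuf]
(3) Voicing Between Vowels: [tevuwufuf] → [tevuwuvuf]
(4) Medial Vowel Deletion: [tevuwuvuf] → [tevwvf]
(5) Final Devoicing: no change — [tevwvf]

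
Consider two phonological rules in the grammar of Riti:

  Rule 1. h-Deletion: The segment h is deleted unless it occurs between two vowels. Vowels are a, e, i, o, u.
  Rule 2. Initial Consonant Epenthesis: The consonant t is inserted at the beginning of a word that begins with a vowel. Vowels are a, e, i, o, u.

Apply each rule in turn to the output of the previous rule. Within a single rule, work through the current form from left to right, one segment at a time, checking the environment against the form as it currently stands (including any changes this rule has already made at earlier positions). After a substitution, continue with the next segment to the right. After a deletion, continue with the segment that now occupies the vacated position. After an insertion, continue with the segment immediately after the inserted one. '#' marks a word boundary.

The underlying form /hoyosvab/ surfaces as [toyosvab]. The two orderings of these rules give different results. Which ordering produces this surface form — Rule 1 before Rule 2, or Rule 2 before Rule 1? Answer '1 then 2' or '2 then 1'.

Order 1 then 2:
  1 h-Deletion: [hoyosvab] → [oyosvab]
  2 Initial Consonant Epenthesis: [oyosvab] → [toyosvab]
  result: [toyosvab]
Order 2 then 1:
  2 Initial Consonant Epenthesis: no change — [hoyosvab]
  1 h-Deletion: [hoyosvab] → [oyosvab]
  result: [oyosvab]

1 then 2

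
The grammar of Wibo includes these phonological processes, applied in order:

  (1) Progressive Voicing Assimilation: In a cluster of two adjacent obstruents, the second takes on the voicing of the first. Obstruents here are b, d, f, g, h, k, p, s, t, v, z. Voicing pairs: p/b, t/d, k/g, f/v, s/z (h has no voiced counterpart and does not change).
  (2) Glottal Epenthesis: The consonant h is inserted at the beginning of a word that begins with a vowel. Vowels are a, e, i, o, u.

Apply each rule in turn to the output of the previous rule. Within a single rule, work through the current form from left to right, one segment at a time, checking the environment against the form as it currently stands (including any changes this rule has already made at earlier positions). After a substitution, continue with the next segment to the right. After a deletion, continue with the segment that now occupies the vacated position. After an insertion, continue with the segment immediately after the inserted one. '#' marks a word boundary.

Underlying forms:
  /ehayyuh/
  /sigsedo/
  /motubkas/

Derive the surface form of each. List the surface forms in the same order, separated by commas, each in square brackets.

[hehayyuh], [sigzedo], [motubgas]

/ehayyuh/:
  (1) Progressive Voicing Assimilation: no change — [ehayyuh]
  (2) Glottal Epenthesis: [ehayyuh] → [hehayyuh]
/sigsedo/:
  (1) Progressive Voicing Assimilation: [sigsedo] → [sigzedo]
  (2) Glottal Epenthesis: no change — [sigzedo]
/motubkas/:
  (1) Progressive Voicing Assimilation: [motubkas] → [motubgas]
  (2) Glottal Epenthesis: no change — [motubgas]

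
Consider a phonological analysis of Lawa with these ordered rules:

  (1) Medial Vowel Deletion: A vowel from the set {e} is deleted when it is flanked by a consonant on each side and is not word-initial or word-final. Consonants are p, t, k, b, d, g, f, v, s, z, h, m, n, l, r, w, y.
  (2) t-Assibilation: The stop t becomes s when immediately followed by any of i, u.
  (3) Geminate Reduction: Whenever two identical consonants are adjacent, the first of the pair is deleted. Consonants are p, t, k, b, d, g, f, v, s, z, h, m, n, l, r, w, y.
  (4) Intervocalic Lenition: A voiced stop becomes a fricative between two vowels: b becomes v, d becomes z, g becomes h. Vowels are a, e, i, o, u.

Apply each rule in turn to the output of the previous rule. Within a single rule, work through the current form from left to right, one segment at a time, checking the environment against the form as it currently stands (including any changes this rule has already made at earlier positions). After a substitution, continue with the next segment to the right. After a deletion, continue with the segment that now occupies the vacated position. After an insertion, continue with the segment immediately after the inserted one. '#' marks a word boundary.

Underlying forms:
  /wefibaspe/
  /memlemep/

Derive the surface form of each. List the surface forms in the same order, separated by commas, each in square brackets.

/wefibaspe/:
  (1) Medial Vowel Deletion: [wefibaspe] → [wfibaspe]
  (2) t-Assibilation: no change — [wfibaspe]
  (3) Geminate Reduction: no change — [wfibaspe]
  (4) Intervocalic Lenition: [wfibaspe] → [wfivaspe]
/memlemep/:
  (1) Medial Vowel Deletion: [memlemep] → [mmlmp]
  (2) t-Assibilation: no change — [mmlmp]
  (3) Geminate Reduction: [mmlmp] → [mlmp]
  (4) Intervocalic Lenition: no change — [mlmp]

[wfivaspe], [mlmp]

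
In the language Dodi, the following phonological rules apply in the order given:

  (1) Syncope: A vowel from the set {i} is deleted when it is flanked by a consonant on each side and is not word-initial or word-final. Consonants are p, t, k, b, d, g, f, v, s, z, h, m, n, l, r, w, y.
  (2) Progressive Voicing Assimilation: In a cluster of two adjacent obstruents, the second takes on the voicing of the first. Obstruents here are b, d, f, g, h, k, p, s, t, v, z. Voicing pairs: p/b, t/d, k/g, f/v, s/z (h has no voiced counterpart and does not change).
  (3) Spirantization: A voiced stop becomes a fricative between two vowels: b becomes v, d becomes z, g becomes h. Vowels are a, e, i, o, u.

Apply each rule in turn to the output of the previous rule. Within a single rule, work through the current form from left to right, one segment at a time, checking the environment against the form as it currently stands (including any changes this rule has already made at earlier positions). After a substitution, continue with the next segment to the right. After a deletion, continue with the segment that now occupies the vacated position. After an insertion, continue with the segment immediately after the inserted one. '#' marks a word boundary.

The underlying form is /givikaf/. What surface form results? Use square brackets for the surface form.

[gvgaf]

(1) Syncope: [givikaf] → [gvkaf]
(2) Progressive Voicing Assimilation: [gvkaf] → [gvgaf]
(3) Spirantization: no change — [gvgaf]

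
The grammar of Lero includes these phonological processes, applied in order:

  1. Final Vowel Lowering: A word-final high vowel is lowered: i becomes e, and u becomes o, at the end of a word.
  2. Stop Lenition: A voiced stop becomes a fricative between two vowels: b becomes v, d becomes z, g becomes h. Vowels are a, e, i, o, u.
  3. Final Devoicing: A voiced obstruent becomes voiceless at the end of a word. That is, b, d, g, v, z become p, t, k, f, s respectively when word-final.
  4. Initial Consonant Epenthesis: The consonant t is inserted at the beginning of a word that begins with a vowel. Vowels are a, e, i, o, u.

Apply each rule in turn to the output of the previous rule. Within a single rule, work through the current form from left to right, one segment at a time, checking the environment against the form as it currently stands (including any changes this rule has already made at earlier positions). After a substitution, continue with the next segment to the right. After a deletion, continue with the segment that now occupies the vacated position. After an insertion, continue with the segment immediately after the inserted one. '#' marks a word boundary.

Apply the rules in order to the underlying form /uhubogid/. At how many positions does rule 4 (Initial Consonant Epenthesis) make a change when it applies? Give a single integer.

1 Final Vowel Lowering: no change — [uhubogid]
2 Stop Lenition: [uhubogid] → [uhuvohid]
3 Final Devoicing: [uhuvohid] → [uhuvohit]
4 Initial Consonant Epenthesis: [uhuvohit] → [tuhuvohit]
Rule 4 changed 1 position(s).

1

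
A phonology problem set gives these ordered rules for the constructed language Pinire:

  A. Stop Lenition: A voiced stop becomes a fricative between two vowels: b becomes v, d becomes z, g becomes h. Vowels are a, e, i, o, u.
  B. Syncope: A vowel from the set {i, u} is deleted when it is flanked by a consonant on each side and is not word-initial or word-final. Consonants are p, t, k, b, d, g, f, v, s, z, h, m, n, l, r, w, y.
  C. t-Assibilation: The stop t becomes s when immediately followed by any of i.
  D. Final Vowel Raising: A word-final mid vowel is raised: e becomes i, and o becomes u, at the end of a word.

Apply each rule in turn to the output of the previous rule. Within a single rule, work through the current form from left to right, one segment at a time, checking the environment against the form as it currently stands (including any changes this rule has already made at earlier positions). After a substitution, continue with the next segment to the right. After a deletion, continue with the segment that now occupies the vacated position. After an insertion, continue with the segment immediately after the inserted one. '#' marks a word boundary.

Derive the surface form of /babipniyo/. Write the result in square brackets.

A Stop Lenition: [babipniyo] → [bavipniyo]
B Syncope: [bavipniyo] → [bavpnyo]
C t-Assibilation: no change — [bavpnyo]
D Final Vowel Raising: [bavpnyo] → [bavpnyu]

[bavpnyu]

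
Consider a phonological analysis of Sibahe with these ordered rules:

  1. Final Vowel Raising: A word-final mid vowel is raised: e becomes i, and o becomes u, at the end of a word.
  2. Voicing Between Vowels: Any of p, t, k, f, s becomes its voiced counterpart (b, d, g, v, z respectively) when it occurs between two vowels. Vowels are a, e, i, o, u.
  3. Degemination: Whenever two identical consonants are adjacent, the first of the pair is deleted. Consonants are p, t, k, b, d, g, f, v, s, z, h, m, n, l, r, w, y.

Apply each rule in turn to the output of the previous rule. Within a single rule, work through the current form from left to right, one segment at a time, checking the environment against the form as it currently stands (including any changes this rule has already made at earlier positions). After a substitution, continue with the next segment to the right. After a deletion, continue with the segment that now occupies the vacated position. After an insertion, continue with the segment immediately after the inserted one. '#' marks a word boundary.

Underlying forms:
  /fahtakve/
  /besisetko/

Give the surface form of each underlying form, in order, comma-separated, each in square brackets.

/fahtakve/:
  1 Final Vowel Raising: [fahtakve] → [fahtakvi]
  2 Voicing Between Vowels: no change — [fahtakvi]
  3 Degemination: no change — [fahtakvi]
/besisetko/:
  1 Final Vowel Raising: [besisetko] → [besisetku]
  2 Voicing Between Vowels: [besisetku] → [bezizetku]
  3 Degemination: no change — [bezizetku]

[fahtakvi], [bezizetku]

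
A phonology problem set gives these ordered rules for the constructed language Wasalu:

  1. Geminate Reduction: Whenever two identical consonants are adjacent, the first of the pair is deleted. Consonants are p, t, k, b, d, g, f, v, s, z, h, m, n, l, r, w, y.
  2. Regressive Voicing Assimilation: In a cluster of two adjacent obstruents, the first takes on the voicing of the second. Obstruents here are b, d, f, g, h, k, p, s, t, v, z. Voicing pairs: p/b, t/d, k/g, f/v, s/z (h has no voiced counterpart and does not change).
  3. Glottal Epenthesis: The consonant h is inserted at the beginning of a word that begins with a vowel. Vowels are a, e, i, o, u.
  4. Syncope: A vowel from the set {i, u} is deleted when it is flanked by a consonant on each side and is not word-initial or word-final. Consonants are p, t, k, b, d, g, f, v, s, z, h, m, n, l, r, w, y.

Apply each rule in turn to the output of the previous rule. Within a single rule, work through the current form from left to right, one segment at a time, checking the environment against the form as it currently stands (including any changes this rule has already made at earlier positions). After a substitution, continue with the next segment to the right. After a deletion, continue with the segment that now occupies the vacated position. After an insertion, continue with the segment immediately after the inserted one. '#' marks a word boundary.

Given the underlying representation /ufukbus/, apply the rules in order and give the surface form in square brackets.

1 Geminate Reduction: no change — [ufukbus]
2 Regressive Voicing Assimilation: [ufukbus] → [ufugbus]
3 Glottal Epenthesis: [ufugbus] → [hufugbus]
4 Syncope: [hufugbus] → [hfgbs]

[hfgbs]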